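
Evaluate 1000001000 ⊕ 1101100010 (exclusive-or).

XOR: 1 when bits differ
  1000001000
^ 1101100010
------------
  0101101010
Decimal: 520 ^ 866 = 362



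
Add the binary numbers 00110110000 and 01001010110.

Add column by column from the right: bit + bit + carry-in; write the sum mod 2, carry 1 when the sum is 2 or 3.
carry:  11111100000
        00110110000
+       01001010110
-------------------
       010000000110
(the carry out of the leftmost column, 0, becomes the leading bit)
Decimal check:
  00110110000 = 256 + 128 + 32 + 16 = 432
  01001010110 = 512 + 64 + 16 + 4 + 2 = 598
  432 + 598 = 1030, and 010000000110 = 1024 + 4 + 2 = 1030 ✓



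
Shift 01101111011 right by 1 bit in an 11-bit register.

Original: 01101111011 (decimal 891)
Shift right by 1 position
Drop the 1 low bit; fill with zero on the left
Result: 00110111101 (decimal 445)
Equivalent: 891 >> 1 = 891 ÷ 2^1 = 445



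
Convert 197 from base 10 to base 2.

Using repeated division by 2:
197 ÷ 2 = 98 remainder 1
98 ÷ 2 = 49 remainder 0
49 ÷ 2 = 24 remainder 1
24 ÷ 2 = 12 remainder 0
12 ÷ 2 = 6 remainder 0
6 ÷ 2 = 3 remainder 0
3 ÷ 2 = 1 remainder 1
1 ÷ 2 = 0 remainder 1
Reading remainders bottom to top: 11000101



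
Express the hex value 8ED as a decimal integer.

Expand by place value (powers of 16):
Digit values: E = 14, D = 13
8ED = 8 × 16^2 + 14 × 16^1 + 13 × 16^0
= 8 × 256 + 14 × 16 + 13 × 1
= 2048 + 224 + 13
= 2285



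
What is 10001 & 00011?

AND: 1 only when both bits are 1
  10001
& 00011
-------
  00001
Decimal: 17 & 3 = 1



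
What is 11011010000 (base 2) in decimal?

Sum of powers of 2 for each 1-bit:
2^4 + 2^6 + 2^7 + 2^9 + 2^10
= 16 + 64 + 128 + 512 + 1024
= 1744



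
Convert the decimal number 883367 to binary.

Using repeated division by 2:
883367 ÷ 2 = 441683 remainder 1
441683 ÷ 2 = 220841 remainder 1
220841 ÷ 2 = 110420 remainder 1
110420 ÷ 2 = 55210 remainder 0
55210 ÷ 2 = 27605 remainder 0
27605 ÷ 2 = 13802 remainder 1
13802 ÷ 2 = 6901 remainder 0
6901 ÷ 2 = 3450 remainder 1
3450 ÷ 2 = 1725 remainder 0
1725 ÷ 2 = 862 remainder 1
862 ÷ 2 = 431 remainder 0
431 ÷ 2 = 215 remainder 1
215 ÷ 2 = 107 remainder 1
107 ÷ 2 = 53 remainder 1
53 ÷ 2 = 26 remainder 1
26 ÷ 2 = 13 remainder 0
13 ÷ 2 = 6 remainder 1
6 ÷ 2 = 3 remainder 0
3 ÷ 2 = 1 remainder 1
1 ÷ 2 = 0 remainder 1
Reading remainders bottom to top: 11010111101010100111



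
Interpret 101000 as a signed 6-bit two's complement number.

Binary: 101000
Sign bit: 1 (negative)
Invert: 010111
Add 1:  011000
Magnitude: 011000 = 16 + 8 = 24
Value: -24



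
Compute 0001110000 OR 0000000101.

OR: 1 when either bit is 1
  0001110000
| 0000000101
------------
  0001110101
Decimal: 112 | 5 = 117



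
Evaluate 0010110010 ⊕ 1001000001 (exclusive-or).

XOR: 1 when bits differ
  0010110010
^ 1001000001
------------
  1011110011
Decimal: 178 ^ 577 = 755



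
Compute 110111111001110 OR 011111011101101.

OR: 1 when either bit is 1
  110111111001110
| 011111011101101
-----------------
  111111111101111
Decimal: 28622 | 16109 = 32751



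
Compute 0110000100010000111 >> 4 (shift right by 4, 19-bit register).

Original: 0110000100010000111 (decimal 198791)
Shift right by 4 positions
Drop the 4 low bits; fill with zeros on the left
Result: 0000011000010001000 (decimal 12424)
Equivalent: 198791 >> 4 = 198791 ÷ 2^4 = 12424



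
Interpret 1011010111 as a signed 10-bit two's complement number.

Binary: 1011010111
Sign bit: 1 (negative)
Invert: 0100101000
Add 1:  0100101001
Magnitude: 0100101001 = 256 + 32 + 8 + 1 = 297
Value: -297



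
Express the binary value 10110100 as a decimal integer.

Sum of powers of 2 for each 1-bit:
2^2 + 2^4 + 2^5 + 2^7
= 4 + 16 + 32 + 128
= 180



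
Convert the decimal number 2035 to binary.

Using repeated division by 2:
2035 ÷ 2 = 1017 remainder 1
1017 ÷ 2 = 508 remainder 1
508 ÷ 2 = 254 remainder 0
254 ÷ 2 = 127 remainder 0
127 ÷ 2 = 63 remainder 1
63 ÷ 2 = 31 remainder 1
31 ÷ 2 = 15 remainder 1
15 ÷ 2 = 7 remainder 1
7 ÷ 2 = 3 remainder 1
3 ÷ 2 = 1 remainder 1
1 ÷ 2 = 0 remainder 1
Reading remainders bottom to top: 11111110011



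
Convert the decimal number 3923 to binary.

Using repeated division by 2:
3923 ÷ 2 = 1961 remainder 1
1961 ÷ 2 = 980 remainder 1
980 ÷ 2 = 490 remainder 0
490 ÷ 2 = 245 remainder 0
245 ÷ 2 = 122 remainder 1
122 ÷ 2 = 61 remainder 0
61 ÷ 2 = 30 remainder 1
30 ÷ 2 = 15 remainder 0
15 ÷ 2 = 7 remainder 1
7 ÷ 2 = 3 remainder 1
3 ÷ 2 = 1 remainder 1
1 ÷ 2 = 0 remainder 1
Reading remainders bottom to top: 111101010011



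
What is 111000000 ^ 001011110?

XOR: 1 when bits differ
  111000000
^ 001011110
-----------
  110011110
Decimal: 448 ^ 94 = 414



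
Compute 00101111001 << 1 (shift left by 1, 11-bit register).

Original: 00101111001 (decimal 377)
Shift left by 1 position
Append 1 zero on the right
Result: 01011110010 (decimal 754)
Equivalent: 377 << 1 = 377 × 2^1 = 754



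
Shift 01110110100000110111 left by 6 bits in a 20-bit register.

Original: 01110110100000110111 (decimal 485431)
Shift left by 6 positions
Append 6 zeros on the right and drop the 6 high bits that overflow the 20-bit width
Result: 10100000110111000000 (decimal 658880)
Equivalent: 485431 << 6 = 485431 × 2^6 = 31067584, truncated to 20 bits = 658880



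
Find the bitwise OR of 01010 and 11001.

OR: 1 when either bit is 1
  01010
| 11001
-------
  11011
Decimal: 10 | 25 = 27



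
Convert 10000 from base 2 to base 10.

Sum of powers of 2 for each 1-bit:
2^4
= 16
= 16



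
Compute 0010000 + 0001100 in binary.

Add column by column from the right: bit + bit + carry-in; write the sum mod 2, carry 1 when the sum is 2 or 3.
carry:  0000000
        0010000
+       0001100
---------------
       00011100
(the carry out of the leftmost column, 0, becomes the leading bit)
Decimal check:
  0010000 = 16
  0001100 = 8 + 4 = 12
  16 + 12 = 28, and 00011100 = 16 + 8 + 4 = 28 ✓



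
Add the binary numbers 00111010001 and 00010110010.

Add column by column from the right: bit + bit + carry-in; write the sum mod 2, carry 1 when the sum is 2 or 3.
carry:  01111100000
        00111010001
+       00010110010
-------------------
       001010000011
(the carry out of the leftmost column, 0, becomes the leading bit)
Decimal check:
  00111010001 = 256 + 128 + 64 + 16 + 1 = 465
  00010110010 = 128 + 32 + 16 + 2 = 178
  465 + 178 = 643, and 001010000011 = 512 + 128 + 2 + 1 = 643 ✓



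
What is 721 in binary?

Using repeated division by 2:
721 ÷ 2 = 360 remainder 1
360 ÷ 2 = 180 remainder 0
180 ÷ 2 = 90 remainder 0
90 ÷ 2 = 45 remainder 0
45 ÷ 2 = 22 remainder 1
22 ÷ 2 = 11 remainder 0
11 ÷ 2 = 5 remainder 1
5 ÷ 2 = 2 remainder 1
2 ÷ 2 = 1 remainder 0
1 ÷ 2 = 0 remainder 1
Reading remainders bottom to top: 1011010001



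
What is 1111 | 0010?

OR: 1 when either bit is 1
  1111
| 0010
------
  1111
Decimal: 15 | 2 = 15



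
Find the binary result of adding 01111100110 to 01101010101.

Add column by column from the right: bit + bit + carry-in; write the sum mod 2, carry 1 when the sum is 2 or 3.
carry:  11110001000
        01111100110
+       01101010101
-------------------
       011100111011
(the carry out of the leftmost column, 0, becomes the leading bit)
Decimal check:
  01111100110 = 512 + 256 + 128 + 64 + 32 + 4 + 2 = 998
  01101010101 = 512 + 256 + 64 + 16 + 4 + 1 = 853
  998 + 853 = 1851, and 011100111011 = 1024 + 512 + 256 + 32 + 16 + 8 + 2 + 1 = 1851 ✓



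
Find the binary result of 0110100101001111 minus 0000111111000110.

Method 1 - Direct subtraction (column by column from the right: bit − bit − borrow-in; if negative, add 2 and borrow 1 from the next column):
borrow: 0011111100000000
        0110100101001111
-       0000111111000110
------------------------
        0101100110001001

Method 2 - Add two's complement:
Two's complement of 0000111111000110: invert → 1111000000111001, add 1 → 1111000000111010
  0110100101001111
+ 1111000000111010
------------------
 10101100110001001  (end carry out of the top bit = 1)
Discarding the end carry: 0101100110001001
Decimal check:
  0110100101001111 = 16384 + 8192 + 2048 + 256 + 64 + 8 + 4 + 2 + 1 = 26959
  0000111111000110 = 2048 + 1024 + 512 + 256 + 128 + 64 + 4 + 2 = 4038
  26959 - 4038 = 22921, and 0101100110001001 = 16384 + 4096 + 2048 + 256 + 128 + 8 + 1 = 22921 ✓



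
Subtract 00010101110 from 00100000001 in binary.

Method 1 - Direct subtraction (column by column from the right: bit − bit − borrow-in; if negative, add 2 and borrow 1 from the next column):
borrow: 00111111100
        00100000001
-       00010101110
-------------------
        00001010011

Method 2 - Add two's complement:
Two's complement of 00010101110: invert → 11101010001, add 1 → 11101010010
  00100000001
+ 11101010010
-------------
 100001010011  (end carry out of the top bit = 1)
Discarding the end carry: 00001010011
Decimal check:
  00100000001 = 256 + 1 = 257
  00010101110 = 128 + 32 + 8 + 4 + 2 = 174
  257 - 174 = 83, and 00001010011 = 64 + 16 + 2 + 1 = 83 ✓



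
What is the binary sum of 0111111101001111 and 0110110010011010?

Add column by column from the right: bit + bit + carry-in; write the sum mod 2, carry 1 when the sum is 2 or 3.
carry:  1111100000111100
        0111111101001111
+       0110110010011010
------------------------
       01110101111101001
(the carry out of the leftmost column, 0, becomes the leading bit)
Decimal check:
  0111111101001111 = 16384 + 8192 + 4096 + 2048 + 1024 + 512 + 256 + 64 + 8 + 4 + 2 + 1 = 32591
  0110110010011010 = 16384 + 8192 + 2048 + 1024 + 128 + 16 + 8 + 2 = 27802
  32591 + 27802 = 60393, and 01110101111101001 = 32768 + 16384 + 8192 + 2048 + 512 + 256 + 128 + 64 + 32 + 8 + 1 = 60393 ✓



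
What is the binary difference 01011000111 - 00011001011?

Method 1 - Direct subtraction (column by column from the right: bit − bit − borrow-in; if negative, add 2 and borrow 1 from the next column):
borrow: 01111110000
        01011000111
-       00011001011
-------------------
        00111111100

Method 2 - Add two's complement:
Two's complement of 00011001011: invert → 11100110100, add 1 → 11100110101
  01011000111
+ 11100110101
-------------
 100111111100  (end carry out of the top bit = 1)
Discarding the end carry: 00111111100
Decimal check:
  01011000111 = 512 + 128 + 64 + 4 + 2 + 1 = 711
  00011001011 = 128 + 64 + 8 + 2 + 1 = 203
  711 - 203 = 508, and 00111111100 = 256 + 128 + 64 + 32 + 16 + 8 + 4 = 508 ✓



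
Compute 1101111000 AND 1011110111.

AND: 1 only when both bits are 1
  1101111000
& 1011110111
------------
  1001110000
Decimal: 888 & 759 = 624



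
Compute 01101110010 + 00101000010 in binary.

Add column by column from the right: bit + bit + carry-in; write the sum mod 2, carry 1 when the sum is 2 or 3.
carry:  11010000100
        01101110010
+       00101000010
-------------------
       010010110100
(the carry out of the leftmost column, 0, becomes the leading bit)
Decimal check:
  01101110010 = 512 + 256 + 64 + 32 + 16 + 2 = 882
  00101000010 = 256 + 64 + 2 = 322
  882 + 322 = 1204, and 010010110100 = 1024 + 128 + 32 + 16 + 4 = 1204 ✓



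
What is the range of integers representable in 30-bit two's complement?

For 30-bit two's complement:
Minimum: -2^29 = -536870912
Maximum: 2^29 - 1 = 536870911



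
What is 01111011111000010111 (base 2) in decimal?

Sum of powers of 2 for each 1-bit:
2^0 + 2^1 + 2^2 + 2^4 + 2^9 + 2^10 + 2^11 + 2^12 + 2^13 + 2^15 + 2^16 + 2^17 + 2^18
= 1 + 2 + 4 + 16 + 512 + 1024 + 2048 + 4096 + 8192 + 32768 + 65536 + 131072 + 262144
= 507415



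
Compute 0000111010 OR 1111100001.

OR: 1 when either bit is 1
  0000111010
| 1111100001
------------
  1111111011
Decimal: 58 | 993 = 1019



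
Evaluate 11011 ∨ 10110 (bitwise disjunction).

OR: 1 when either bit is 1
  11011
| 10110
-------
  11111
Decimal: 27 | 22 = 31



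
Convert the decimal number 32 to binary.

Using repeated division by 2:
32 ÷ 2 = 16 remainder 0
16 ÷ 2 = 8 remainder 0
8 ÷ 2 = 4 remainder 0
4 ÷ 2 = 2 remainder 0
2 ÷ 2 = 1 remainder 0
1 ÷ 2 = 0 remainder 1
Reading remainders bottom to top: 100000



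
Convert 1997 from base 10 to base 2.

Using repeated division by 2:
1997 ÷ 2 = 998 remainder 1
998 ÷ 2 = 499 remainder 0
499 ÷ 2 = 249 remainder 1
249 ÷ 2 = 124 remainder 1
124 ÷ 2 = 62 remainder 0
62 ÷ 2 = 31 remainder 0
31 ÷ 2 = 15 remainder 1
15 ÷ 2 = 7 remainder 1
7 ÷ 2 = 3 remainder 1
3 ÷ 2 = 1 remainder 1
1 ÷ 2 = 0 remainder 1
Reading remainders bottom to top: 11111001101



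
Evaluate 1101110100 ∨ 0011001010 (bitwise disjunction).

OR: 1 when either bit is 1
  1101110100
| 0011001010
------------
  1111111110
Decimal: 884 | 202 = 1022



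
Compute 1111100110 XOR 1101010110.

XOR: 1 when bits differ
  1111100110
^ 1101010110
------------
  0010110000
Decimal: 998 ^ 854 = 176



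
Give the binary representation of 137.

Using repeated division by 2:
137 ÷ 2 = 68 remainder 1
68 ÷ 2 = 34 remainder 0
34 ÷ 2 = 17 remainder 0
17 ÷ 2 = 8 remainder 1
8 ÷ 2 = 4 remainder 0
4 ÷ 2 = 2 remainder 0
2 ÷ 2 = 1 remainder 0
1 ÷ 2 = 0 remainder 1
Reading remainders bottom to top: 10001001



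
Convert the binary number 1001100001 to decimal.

Sum of powers of 2 for each 1-bit:
2^0 + 2^5 + 2^6 + 2^9
= 1 + 32 + 64 + 512
= 609



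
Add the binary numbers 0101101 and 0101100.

Add column by column from the right: bit + bit + carry-in; write the sum mod 2, carry 1 when the sum is 2 or 3.
carry:  1011000
        0101101
+       0101100
---------------
       01011001
(the carry out of the leftmost column, 0, becomes the leading bit)
Decimal check:
  0101101 = 32 + 8 + 4 + 1 = 45
  0101100 = 32 + 8 + 4 = 44
  45 + 44 = 89, and 01011001 = 64 + 16 + 8 + 1 = 89 ✓



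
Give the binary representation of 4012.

Using repeated division by 2:
4012 ÷ 2 = 2006 remainder 0
2006 ÷ 2 = 1003 remainder 0
1003 ÷ 2 = 501 remainder 1
501 ÷ 2 = 250 remainder 1
250 ÷ 2 = 125 remainder 0
125 ÷ 2 = 62 remainder 1
62 ÷ 2 = 31 remainder 0
31 ÷ 2 = 15 remainder 1
15 ÷ 2 = 7 remainder 1
7 ÷ 2 = 3 remainder 1
3 ÷ 2 = 1 remainder 1
1 ÷ 2 = 0 remainder 1
Reading remainders bottom to top: 111110101100



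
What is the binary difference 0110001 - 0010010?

Method 1 - Direct subtraction (column by column from the right: bit − bit − borrow-in; if negative, add 2 and borrow 1 from the next column):
borrow: 0111100
        0110001
-       0010010
---------------
        0011111

Method 2 - Add two's complement:
Two's complement of 0010010: invert → 1101101, add 1 → 1101110
  0110001
+ 1101110
---------
 10011111  (end carry out of the top bit = 1)
Discarding the end carry: 0011111
Decimal check:
  0110001 = 32 + 16 + 1 = 49
  0010010 = 16 + 2 = 18
  49 - 18 = 31, and 0011111 = 16 + 8 + 4 + 2 + 1 = 31 ✓



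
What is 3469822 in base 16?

Using repeated division by 16 (digits 10–15 are A–F):
3469822 ÷ 16 = 216863 remainder 14 (E)
216863 ÷ 16 = 13553 remainder 15 (F)
13553 ÷ 16 = 847 remainder 1
847 ÷ 16 = 52 remainder 15 (F)
52 ÷ 16 = 3 remainder 4
3 ÷ 16 = 0 remainder 3
Reading remainders bottom to top: 34F1FE



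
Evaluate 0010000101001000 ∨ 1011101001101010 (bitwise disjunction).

OR: 1 when either bit is 1
  0010000101001000
| 1011101001101010
------------------
  1011101101101010
Decimal: 8520 | 47722 = 47978



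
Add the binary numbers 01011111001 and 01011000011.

Add column by column from the right: bit + bit + carry-in; write the sum mod 2, carry 1 when the sum is 2 or 3.
carry:  10110000110
        01011111001
+       01011000011
-------------------
       010110111100
(the carry out of the leftmost column, 0, becomes the leading bit)
Decimal check:
  01011111001 = 512 + 128 + 64 + 32 + 16 + 8 + 1 = 761
  01011000011 = 512 + 128 + 64 + 2 + 1 = 707
  761 + 707 = 1468, and 010110111100 = 1024 + 256 + 128 + 32 + 16 + 8 + 4 = 1468 ✓



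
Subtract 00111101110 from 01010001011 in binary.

Method 1 - Direct subtraction (column by column from the right: bit − bit − borrow-in; if negative, add 2 and borrow 1 from the next column):
borrow: 01111111000
        01010001011
-       00111101110
-------------------
        00010011101

Method 2 - Add two's complement:
Two's complement of 00111101110: invert → 11000010001, add 1 → 11000010010
  01010001011
+ 11000010010
-------------
 100010011101  (end carry out of the top bit = 1)
Discarding the end carry: 00010011101
Decimal check:
  01010001011 = 512 + 128 + 8 + 2 + 1 = 651
  00111101110 = 256 + 128 + 64 + 32 + 8 + 4 + 2 = 494
  651 - 494 = 157, and 00010011101 = 128 + 16 + 8 + 4 + 1 = 157 ✓



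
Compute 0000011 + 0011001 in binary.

Add column by column from the right: bit + bit + carry-in; write the sum mod 2, carry 1 when the sum is 2 or 3.
carry:  0000110
        0000011
+       0011001
---------------
       00011100
(the carry out of the leftmost column, 0, becomes the leading bit)
Decimal check:
  0000011 = 2 + 1 = 3
  0011001 = 16 + 8 + 1 = 25
  3 + 25 = 28, and 00011100 = 16 + 8 + 4 = 28 ✓



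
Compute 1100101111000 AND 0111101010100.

AND: 1 only when both bits are 1
  1100101111000
& 0111101010100
---------------
  0100101010000
Decimal: 6520 & 3924 = 2384



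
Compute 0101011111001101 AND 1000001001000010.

AND: 1 only when both bits are 1
  0101011111001101
& 1000001001000010
------------------
  0000001001000000
Decimal: 22477 & 33346 = 576



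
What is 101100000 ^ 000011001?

XOR: 1 when bits differ
  101100000
^ 000011001
-----------
  101111001
Decimal: 352 ^ 25 = 377



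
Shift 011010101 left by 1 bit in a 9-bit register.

Original: 011010101 (decimal 213)
Shift left by 1 position
Append 1 zero on the right
Result: 110101010 (decimal 426)
Equivalent: 213 << 1 = 213 × 2^1 = 426



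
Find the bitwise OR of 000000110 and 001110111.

OR: 1 when either bit is 1
  000000110
| 001110111
-----------
  001110111
Decimal: 6 | 119 = 119



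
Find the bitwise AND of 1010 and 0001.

AND: 1 only when both bits are 1
  1010
& 0001
------
  0000
Decimal: 10 & 1 = 0



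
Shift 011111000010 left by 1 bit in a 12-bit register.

Original: 011111000010 (decimal 1986)
Shift left by 1 position
Append 1 zero on the right
Result: 111110000100 (decimal 3972)
Equivalent: 1986 << 1 = 1986 × 2^1 = 3972



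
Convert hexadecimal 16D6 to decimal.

Expand by place value (powers of 16):
Digit values: D = 13
16D6 = 1 × 16^3 + 6 × 16^2 + 13 × 16^1 + 6 × 16^0
= 1 × 4096 + 6 × 256 + 13 × 16 + 6 × 1
= 4096 + 1536 + 208 + 6
= 5846



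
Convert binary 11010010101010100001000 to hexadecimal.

Group into 4-bit nibbles from right:
  0110 = 6
  1001 = 9
  0101 = 5
  0101 = 5
  0000 = 0
  1000 = 8
Result: 695508



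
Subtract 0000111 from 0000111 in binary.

Method 1 - Direct subtraction (column by column from the right: bit − bit − borrow-in; if negative, add 2 and borrow 1 from the next column):
borrow: 0000000
        0000111
-       0000111
---------------
        0000000

Method 2 - Add two's complement:
Two's complement of 0000111: invert → 1111000, add 1 → 1111001
  0000111
+ 1111001
---------
 10000000  (end carry out of the top bit = 1)
Discarding the end carry: 0000000
Decimal check:
  0000111 = 4 + 2 + 1 = 7
  0000111 = 4 + 2 + 1 = 7
  7 - 7 = 0, and 0000000 = 0 ✓



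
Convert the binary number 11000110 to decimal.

Sum of powers of 2 for each 1-bit:
2^1 + 2^2 + 2^6 + 2^7
= 2 + 4 + 64 + 128
= 198



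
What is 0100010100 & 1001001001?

AND: 1 only when both bits are 1
  0100010100
& 1001001001
------------
  0000000000
Decimal: 276 & 585 = 0



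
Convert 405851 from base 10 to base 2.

Using repeated division by 2:
405851 ÷ 2 = 202925 remainder 1
202925 ÷ 2 = 101462 remainder 1
101462 ÷ 2 = 50731 remainder 0
50731 ÷ 2 = 25365 remainder 1
25365 ÷ 2 = 12682 remainder 1
12682 ÷ 2 = 6341 remainder 0
6341 ÷ 2 = 3170 remainder 1
3170 ÷ 2 = 1585 remainder 0
1585 ÷ 2 = 792 remainder 1
792 ÷ 2 = 396 remainder 0
396 ÷ 2 = 198 remainder 0
198 ÷ 2 = 99 remainder 0
99 ÷ 2 = 49 remainder 1
49 ÷ 2 = 24 remainder 1
24 ÷ 2 = 12 remainder 0
12 ÷ 2 = 6 remainder 0
6 ÷ 2 = 3 remainder 0
3 ÷ 2 = 1 remainder 1
1 ÷ 2 = 0 remainder 1
Reading remainders bottom to top: 1100011000101011011



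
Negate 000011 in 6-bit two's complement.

Original: 000011
Step 1 - Invert all bits: 111100
Step 2 - Add 1: 111101
Verification: 000011 + 111101 = 1000000; discarding the end carry (carry out of the top bit) leaves the 6-bit value 000000, as required for x + (-x)



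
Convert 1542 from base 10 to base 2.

Using repeated division by 2:
1542 ÷ 2 = 771 remainder 0
771 ÷ 2 = 385 remainder 1
385 ÷ 2 = 192 remainder 1
192 ÷ 2 = 96 remainder 0
96 ÷ 2 = 48 remainder 0
48 ÷ 2 = 24 remainder 0
24 ÷ 2 = 12 remainder 0
12 ÷ 2 = 6 remainder 0
6 ÷ 2 = 3 remainder 0
3 ÷ 2 = 1 remainder 1
1 ÷ 2 = 0 remainder 1
Reading remainders bottom to top: 11000000110



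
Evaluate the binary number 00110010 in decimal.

Sum of powers of 2 for each 1-bit:
2^1 + 2^4 + 2^5
= 2 + 16 + 32
= 50



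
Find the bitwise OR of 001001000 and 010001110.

OR: 1 when either bit is 1
  001001000
| 010001110
-----------
  011001110
Decimal: 72 | 142 = 206



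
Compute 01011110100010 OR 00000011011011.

OR: 1 when either bit is 1
  01011110100010
| 00000011011011
----------------
  01011111111011
Decimal: 6050 | 219 = 6139



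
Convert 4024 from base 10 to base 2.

Using repeated division by 2:
4024 ÷ 2 = 2012 remainder 0
2012 ÷ 2 = 1006 remainder 0
1006 ÷ 2 = 503 remainder 0
503 ÷ 2 = 251 remainder 1
251 ÷ 2 = 125 remainder 1
125 ÷ 2 = 62 remainder 1
62 ÷ 2 = 31 remainder 0
31 ÷ 2 = 15 remainder 1
15 ÷ 2 = 7 remainder 1
7 ÷ 2 = 3 remainder 1
3 ÷ 2 = 1 remainder 1
1 ÷ 2 = 0 remainder 1
Reading remainders bottom to top: 111110111000



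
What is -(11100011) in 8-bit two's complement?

Original (sign bit 1, negative): 11100011
Step 1 - Invert all bits: 00011100
Step 2 - Add 1: 00011101
Verification: 11100011 + 00011101 = 100000000; discarding the end carry (carry out of the top bit) leaves the 8-bit value 00000000, as required for x + (-x)



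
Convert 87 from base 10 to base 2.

Using repeated division by 2:
87 ÷ 2 = 43 remainder 1
43 ÷ 2 = 21 remainder 1
21 ÷ 2 = 10 remainder 1
10 ÷ 2 = 5 remainder 0
5 ÷ 2 = 2 remainder 1
2 ÷ 2 = 1 remainder 0
1 ÷ 2 = 0 remainder 1
Reading remainders bottom to top: 1010111



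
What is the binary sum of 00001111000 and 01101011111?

Add column by column from the right: bit + bit + carry-in; write the sum mod 2, carry 1 when the sum is 2 or 3.
carry:  00011110000
        00001111000
+       01101011111
-------------------
       001111010111
(the carry out of the leftmost column, 0, becomes the leading bit)
Decimal check:
  00001111000 = 64 + 32 + 16 + 8 = 120
  01101011111 = 512 + 256 + 64 + 16 + 8 + 4 + 2 + 1 = 863
  120 + 863 = 983, and 001111010111 = 512 + 256 + 128 + 64 + 16 + 4 + 2 + 1 = 983 ✓



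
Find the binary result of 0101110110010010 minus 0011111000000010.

Method 1 - Direct subtraction (column by column from the right: bit − bit − borrow-in; if negative, add 2 and borrow 1 from the next column):
borrow: 0111110000000000
        0101110110010010
-       0011111000000010
------------------------
        0001111110010000

Method 2 - Add two's complement:
Two's complement of 0011111000000010: invert → 1100000111111101, add 1 → 1100000111111110
  0101110110010010
+ 1100000111111110
------------------
 10001111110010000  (end carry out of the top bit = 1)
Discarding the end carry: 0001111110010000
Decimal check:
  0101110110010010 = 16384 + 4096 + 2048 + 1024 + 256 + 128 + 16 + 2 = 23954
  0011111000000010 = 8192 + 4096 + 2048 + 1024 + 512 + 2 = 15874
  23954 - 15874 = 8080, and 0001111110010000 = 4096 + 2048 + 1024 + 512 + 256 + 128 + 16 = 8080 ✓



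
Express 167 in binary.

Using repeated division by 2:
167 ÷ 2 = 83 remainder 1
83 ÷ 2 = 41 remainder 1
41 ÷ 2 = 20 remainder 1
20 ÷ 2 = 10 remainder 0
10 ÷ 2 = 5 remainder 0
5 ÷ 2 = 2 remainder 1
2 ÷ 2 = 1 remainder 0
1 ÷ 2 = 0 remainder 1
Reading remainders bottom to top: 10100111



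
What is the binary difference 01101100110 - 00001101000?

Method 1 - Direct subtraction (column by column from the right: bit − bit − borrow-in; if negative, add 2 and borrow 1 from the next column):
borrow: 00111110000
        01101100110
-       00001101000
-------------------
        01011111110

Method 2 - Add two's complement:
Two's complement of 00001101000: invert → 11110010111, add 1 → 11110011000
  01101100110
+ 11110011000
-------------
 101011111110  (end carry out of the top bit = 1)
Discarding the end carry: 01011111110
Decimal check:
  01101100110 = 512 + 256 + 64 + 32 + 4 + 2 = 870
  00001101000 = 64 + 32 + 8 = 104
  870 - 104 = 766, and 01011111110 = 512 + 128 + 64 + 32 + 16 + 8 + 4 + 2 = 766 ✓



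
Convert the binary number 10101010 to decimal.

Sum of powers of 2 for each 1-bit:
2^1 + 2^3 + 2^5 + 2^7
= 2 + 8 + 32 + 128
= 170



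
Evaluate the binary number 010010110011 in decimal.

Sum of powers of 2 for each 1-bit:
2^0 + 2^1 + 2^4 + 2^5 + 2^7 + 2^10
= 1 + 2 + 16 + 32 + 128 + 1024
= 1203



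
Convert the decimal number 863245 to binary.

Using repeated division by 2:
863245 ÷ 2 = 431622 remainder 1
431622 ÷ 2 = 215811 remainder 0
215811 ÷ 2 = 107905 remainder 1
107905 ÷ 2 = 53952 remainder 1
53952 ÷ 2 = 26976 remainder 0
26976 ÷ 2 = 13488 remainder 0
13488 ÷ 2 = 6744 remainder 0
6744 ÷ 2 = 3372 remainder 0
3372 ÷ 2 = 1686 remainder 0
1686 ÷ 2 = 843 remainder 0
843 ÷ 2 = 421 remainder 1
421 ÷ 2 = 210 remainder 1
210 ÷ 2 = 105 remainder 0
105 ÷ 2 = 52 remainder 1
52 ÷ 2 = 26 remainder 0
26 ÷ 2 = 13 remainder 0
13 ÷ 2 = 6 remainder 1
6 ÷ 2 = 3 remainder 0
3 ÷ 2 = 1 remainder 1
1 ÷ 2 = 0 remainder 1
Reading remainders bottom to top: 11010010110000001101



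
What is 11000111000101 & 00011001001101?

AND: 1 only when both bits are 1
  11000111000101
& 00011001001101
----------------
  00000001000101
Decimal: 12741 & 1613 = 69



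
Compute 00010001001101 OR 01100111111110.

OR: 1 when either bit is 1
  00010001001101
| 01100111111110
----------------
  01110111111111
Decimal: 1101 | 6654 = 7679



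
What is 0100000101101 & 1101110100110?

AND: 1 only when both bits are 1
  0100000101101
& 1101110100110
---------------
  0100000100100
Decimal: 2093 & 7078 = 2084



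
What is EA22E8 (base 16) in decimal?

Expand by place value (powers of 16):
Digit values: E = 14, A = 10
EA22E8 = 14 × 16^5 + 10 × 16^4 + 2 × 16^3 + 2 × 16^2 + 14 × 16^1 + 8 × 16^0
= 14 × 1048576 + 10 × 65536 + 2 × 4096 + 2 × 256 + 14 × 16 + 8 × 1
= 14680064 + 655360 + 8192 + 512 + 224 + 8
= 15344360



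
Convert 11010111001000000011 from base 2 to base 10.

Sum of powers of 2 for each 1-bit:
2^0 + 2^1 + 2^9 + 2^12 + 2^13 + 2^14 + 2^16 + 2^18 + 2^19
= 1 + 2 + 512 + 4096 + 8192 + 16384 + 65536 + 262144 + 524288
= 881155



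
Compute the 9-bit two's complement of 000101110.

Original: 000101110
Step 1 - Invert all bits: 111010001
Step 2 - Add 1: 111010010
Verification: 000101110 + 111010010 = 1000000000; discarding the end carry (carry out of the top bit) leaves the 9-bit value 000000000, as required for x + (-x)



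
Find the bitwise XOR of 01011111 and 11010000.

XOR: 1 when bits differ
  01011111
^ 11010000
----------
  10001111
Decimal: 95 ^ 208 = 143



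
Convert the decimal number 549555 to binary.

Using repeated division by 2:
549555 ÷ 2 = 274777 remainder 1
274777 ÷ 2 = 137388 remainder 1
137388 ÷ 2 = 68694 remainder 0
68694 ÷ 2 = 34347 remainder 0
34347 ÷ 2 = 17173 remainder 1
17173 ÷ 2 = 8586 remainder 1
8586 ÷ 2 = 4293 remainder 0
4293 ÷ 2 = 2146 remainder 1
2146 ÷ 2 = 1073 remainder 0
1073 ÷ 2 = 536 remainder 1
536 ÷ 2 = 268 remainder 0
268 ÷ 2 = 134 remainder 0
134 ÷ 2 = 67 remainder 0
67 ÷ 2 = 33 remainder 1
33 ÷ 2 = 16 remainder 1
16 ÷ 2 = 8 remainder 0
8 ÷ 2 = 4 remainder 0
4 ÷ 2 = 2 remainder 0
2 ÷ 2 = 1 remainder 0
1 ÷ 2 = 0 remainder 1
Reading remainders bottom to top: 10000110001010110011



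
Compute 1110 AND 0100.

AND: 1 only when both bits are 1
  1110
& 0100
------
  0100
Decimal: 14 & 4 = 4



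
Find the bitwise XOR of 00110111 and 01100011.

XOR: 1 when bits differ
  00110111
^ 01100011
----------
  01010100
Decimal: 55 ^ 99 = 84



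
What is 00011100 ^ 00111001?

XOR: 1 when bits differ
  00011100
^ 00111001
----------
  00100101
Decimal: 28 ^ 57 = 37



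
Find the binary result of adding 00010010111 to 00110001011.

Add column by column from the right: bit + bit + carry-in; write the sum mod 2, carry 1 when the sum is 2 or 3.
carry:  01100111110
        00010010111
+       00110001011
-------------------
       001000100010
(the carry out of the leftmost column, 0, becomes the leading bit)
Decimal check:
  00010010111 = 128 + 16 + 4 + 2 + 1 = 151
  00110001011 = 256 + 128 + 8 + 2 + 1 = 395
  151 + 395 = 546, and 001000100010 = 512 + 32 + 2 = 546 ✓



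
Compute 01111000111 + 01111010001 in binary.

Add column by column from the right: bit + bit + carry-in; write the sum mod 2, carry 1 when the sum is 2 or 3.
carry:  11110001110
        01111000111
+       01111010001
-------------------
       011110011000
(the carry out of the leftmost column, 0, becomes the leading bit)
Decimal check:
  01111000111 = 512 + 256 + 128 + 64 + 4 + 2 + 1 = 967
  01111010001 = 512 + 256 + 128 + 64 + 16 + 1 = 977
  967 + 977 = 1944, and 011110011000 = 1024 + 512 + 256 + 128 + 16 + 8 = 1944 ✓



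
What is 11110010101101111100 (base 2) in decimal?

Sum of powers of 2 for each 1-bit:
2^2 + 2^3 + 2^4 + 2^5 + 2^6 + 2^8 + 2^9 + 2^11 + 2^13 + 2^16 + 2^17 + 2^18 + 2^19
= 4 + 8 + 16 + 32 + 64 + 256 + 512 + 2048 + 8192 + 65536 + 131072 + 262144 + 524288
= 994172



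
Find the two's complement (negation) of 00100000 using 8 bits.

Original: 00100000
Step 1 - Invert all bits: 11011111
Step 2 - Add 1: 11100000
Verification: 00100000 + 11100000 = 100000000; discarding the end carry (carry out of the top bit) leaves the 8-bit value 00000000, as required for x + (-x)



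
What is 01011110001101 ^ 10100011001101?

XOR: 1 when bits differ
  01011110001101
^ 10100011001101
----------------
  11111101000000
Decimal: 6029 ^ 10445 = 16192



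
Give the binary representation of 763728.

Using repeated division by 2:
763728 ÷ 2 = 381864 remainder 0
381864 ÷ 2 = 190932 remainder 0
190932 ÷ 2 = 95466 remainder 0
95466 ÷ 2 = 47733 remainder 0
47733 ÷ 2 = 23866 remainder 1
23866 ÷ 2 = 11933 remainder 0
11933 ÷ 2 = 5966 remainder 1
5966 ÷ 2 = 2983 remainder 0
2983 ÷ 2 = 1491 remainder 1
1491 ÷ 2 = 745 remainder 1
745 ÷ 2 = 372 remainder 1
372 ÷ 2 = 186 remainder 0
186 ÷ 2 = 93 remainder 0
93 ÷ 2 = 46 remainder 1
46 ÷ 2 = 23 remainder 0
23 ÷ 2 = 11 remainder 1
11 ÷ 2 = 5 remainder 1
5 ÷ 2 = 2 remainder 1
2 ÷ 2 = 1 remainder 0
1 ÷ 2 = 0 remainder 1
Reading remainders bottom to top: 10111010011101010000



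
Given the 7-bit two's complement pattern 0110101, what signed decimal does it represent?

Binary: 0110101
Sign bit: 0 (non-negative)
Read directly as an unsigned value:
0110101 = 32 + 16 + 4 + 1 = 53
Value: 53



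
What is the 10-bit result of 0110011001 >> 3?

Original: 0110011001 (decimal 409)
Shift right by 3 positions
Drop the 3 low bits; fill with zeros on the left
Result: 0000110011 (decimal 51)
Equivalent: 409 >> 3 = 409 ÷ 2^3 = 51



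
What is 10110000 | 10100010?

OR: 1 when either bit is 1
  10110000
| 10100010
----------
  10110010
Decimal: 176 | 162 = 178



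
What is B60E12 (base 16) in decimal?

Expand by place value (powers of 16):
Digit values: B = 11, E = 14
B60E12 = 11 × 16^5 + 6 × 16^4 + 0 × 16^3 + 14 × 16^2 + 1 × 16^1 + 2 × 16^0
= 11 × 1048576 + 6 × 65536 + 0 × 4096 + 14 × 256 + 1 × 16 + 2 × 1
= 11534336 + 393216 + 0 + 3584 + 16 + 2
= 11931154



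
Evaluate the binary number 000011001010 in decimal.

Sum of powers of 2 for each 1-bit:
2^1 + 2^3 + 2^6 + 2^7
= 2 + 8 + 64 + 128
= 202



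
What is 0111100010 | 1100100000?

OR: 1 when either bit is 1
  0111100010
| 1100100000
------------
  1111100010
Decimal: 482 | 800 = 994



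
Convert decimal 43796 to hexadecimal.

Using repeated division by 16 (digits 10–15 are A–F):
43796 ÷ 16 = 2737 remainder 4
2737 ÷ 16 = 171 remainder 1
171 ÷ 16 = 10 remainder 11 (B)
10 ÷ 16 = 0 remainder 10 (A)
Reading remainders bottom to top: AB14



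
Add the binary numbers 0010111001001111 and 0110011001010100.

Add column by column from the right: bit + bit + carry-in; write the sum mod 2, carry 1 when the sum is 2 or 3.
carry:  1101110010111000
        0010111001001111
+       0110011001010100
------------------------
       01001010010100011
(the carry out of the leftmost column, 0, becomes the leading bit)
Decimal check:
  0010111001001111 = 8192 + 2048 + 1024 + 512 + 64 + 8 + 4 + 2 + 1 = 11855
  0110011001010100 = 16384 + 8192 + 1024 + 512 + 64 + 16 + 4 = 26196
  11855 + 26196 = 38051, and 01001010010100011 = 32768 + 4096 + 1024 + 128 + 32 + 2 + 1 = 38051 ✓



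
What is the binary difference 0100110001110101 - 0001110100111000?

Method 1 - Direct subtraction (column by column from the right: bit − bit − borrow-in; if negative, add 2 and borrow 1 from the next column):
borrow: 0111111001110000
        0100110001110101
-       0001110100111000
------------------------
        0010111100111101

Method 2 - Add two's complement:
Two's complement of 0001110100111000: invert → 1110001011000111, add 1 → 1110001011001000
  0100110001110101
+ 1110001011001000
------------------
 10010111100111101  (end carry out of the top bit = 1)
Discarding the end carry: 0010111100111101
Decimal check:
  0100110001110101 = 16384 + 2048 + 1024 + 64 + 32 + 16 + 4 + 1 = 19573
  0001110100111000 = 4096 + 2048 + 1024 + 256 + 32 + 16 + 8 = 7480
  19573 - 7480 = 12093, and 0010111100111101 = 8192 + 2048 + 1024 + 512 + 256 + 32 + 16 + 8 + 4 + 1 = 12093 ✓



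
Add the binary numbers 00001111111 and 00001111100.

Add column by column from the right: bit + bit + carry-in; write the sum mod 2, carry 1 when the sum is 2 or 3.
carry:  00011111000
        00001111111
+       00001111100
-------------------
       000011111011
(the carry out of the leftmost column, 0, becomes the leading bit)
Decimal check:
  00001111111 = 64 + 32 + 16 + 8 + 4 + 2 + 1 = 127
  00001111100 = 64 + 32 + 16 + 8 + 4 = 124
  127 + 124 = 251, and 000011111011 = 128 + 64 + 32 + 16 + 8 + 2 + 1 = 251 ✓



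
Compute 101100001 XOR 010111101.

XOR: 1 when bits differ
  101100001
^ 010111101
-----------
  111011100
Decimal: 353 ^ 189 = 476



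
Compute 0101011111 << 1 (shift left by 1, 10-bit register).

Original: 0101011111 (decimal 351)
Shift left by 1 position
Append 1 zero on the right
Result: 1010111110 (decimal 702)
Equivalent: 351 << 1 = 351 × 2^1 = 702



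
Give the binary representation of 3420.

Using repeated division by 2:
3420 ÷ 2 = 1710 remainder 0
1710 ÷ 2 = 855 remainder 0
855 ÷ 2 = 427 remainder 1
427 ÷ 2 = 213 remainder 1
213 ÷ 2 = 106 remainder 1
106 ÷ 2 = 53 remainder 0
53 ÷ 2 = 26 remainder 1
26 ÷ 2 = 13 remainder 0
13 ÷ 2 = 6 remainder 1
6 ÷ 2 = 3 remainder 0
3 ÷ 2 = 1 remainder 1
1 ÷ 2 = 0 remainder 1
Reading remainders bottom to top: 110101011100



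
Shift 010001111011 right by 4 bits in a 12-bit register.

Original: 010001111011 (decimal 1147)
Shift right by 4 positions
Drop the 4 low bits; fill with zeros on the left
Result: 000001000111 (decimal 71)
Equivalent: 1147 >> 4 = 1147 ÷ 2^4 = 71



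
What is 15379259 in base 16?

Using repeated division by 16 (digits 10–15 are A–F):
15379259 ÷ 16 = 961203 remainder 11 (B)
961203 ÷ 16 = 60075 remainder 3
60075 ÷ 16 = 3754 remainder 11 (B)
3754 ÷ 16 = 234 remainder 10 (A)
234 ÷ 16 = 14 remainder 10 (A)
14 ÷ 16 = 0 remainder 14 (E)
Reading remainders bottom to top: EAAB3B



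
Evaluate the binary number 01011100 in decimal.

Sum of powers of 2 for each 1-bit:
2^2 + 2^3 + 2^4 + 2^6
= 4 + 8 + 16 + 64
= 92



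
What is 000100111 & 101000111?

AND: 1 only when both bits are 1
  000100111
& 101000111
-----------
  000000111
Decimal: 39 & 327 = 7



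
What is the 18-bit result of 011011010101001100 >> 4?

Original: 011011010101001100 (decimal 111948)
Shift right by 4 positions
Drop the 4 low bits; fill with zeros on the left
Result: 000001101101010100 (decimal 6996)
Equivalent: 111948 >> 4 = 111948 ÷ 2^4 = 6996



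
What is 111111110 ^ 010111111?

XOR: 1 when bits differ
  111111110
^ 010111111
-----------
  101000001
Decimal: 510 ^ 191 = 321



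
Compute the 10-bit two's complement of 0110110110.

Original: 0110110110
Step 1 - Invert all bits: 1001001001
Step 2 - Add 1: 1001001010
Verification: 0110110110 + 1001001010 = 10000000000; discarding the end carry (carry out of the top bit) leaves the 10-bit value 0000000000, as required for x + (-x)



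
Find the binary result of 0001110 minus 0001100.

Method 1 - Direct subtraction (column by column from the right: bit − bit − borrow-in; if negative, add 2 and borrow 1 from the next column):
borrow: 0000000
        0001110
-       0001100
---------------
        0000010

Method 2 - Add two's complement:
Two's complement of 0001100: invert → 1110011, add 1 → 1110100
  0001110
+ 1110100
---------
 10000010  (end carry out of the top bit = 1)
Discarding the end carry: 0000010
Decimal check:
  0001110 = 8 + 4 + 2 = 14
  0001100 = 8 + 4 = 12
  14 - 12 = 2, and 0000010 = 2 ✓



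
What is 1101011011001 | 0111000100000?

OR: 1 when either bit is 1
  1101011011001
| 0111000100000
---------------
  1111011111001
Decimal: 6873 | 3616 = 7929



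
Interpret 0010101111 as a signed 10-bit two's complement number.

Binary: 0010101111
Sign bit: 0 (non-negative)
Read directly as an unsigned value:
0010101111 = 128 + 32 + 8 + 4 + 2 + 1 = 175
Value: 175



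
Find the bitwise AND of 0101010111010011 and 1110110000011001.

AND: 1 only when both bits are 1
  0101010111010011
& 1110110000011001
------------------
  0100010000010001
Decimal: 21971 & 60441 = 17425



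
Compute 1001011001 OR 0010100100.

OR: 1 when either bit is 1
  1001011001
| 0010100100
------------
  1011111101
Decimal: 601 | 164 = 765



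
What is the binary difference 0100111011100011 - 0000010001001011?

Method 1 - Direct subtraction (column by column from the right: bit − bit − borrow-in; if negative, add 2 and borrow 1 from the next column):
borrow: 0000000000110000
        0100111011100011
-       0000010001001011
------------------------
        0100101010011000

Method 2 - Add two's complement:
Two's complement of 0000010001001011: invert → 1111101110110100, add 1 → 1111101110110101
  0100111011100011
+ 1111101110110101
------------------
 10100101010011000  (end carry out of the top bit = 1)
Discarding the end carry: 0100101010011000
Decimal check:
  0100111011100011 = 16384 + 2048 + 1024 + 512 + 128 + 64 + 32 + 2 + 1 = 20195
  0000010001001011 = 1024 + 64 + 8 + 2 + 1 = 1099
  20195 - 1099 = 19096, and 0100101010011000 = 16384 + 2048 + 512 + 128 + 16 + 8 = 19096 ✓



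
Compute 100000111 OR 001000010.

OR: 1 when either bit is 1
  100000111
| 001000010
-----------
  101000111
Decimal: 263 | 66 = 327



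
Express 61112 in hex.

Using repeated division by 16 (digits 10–15 are A–F):
61112 ÷ 16 = 3819 remainder 8
3819 ÷ 16 = 238 remainder 11 (B)
238 ÷ 16 = 14 remainder 14 (E)
14 ÷ 16 = 0 remainder 14 (E)
Reading remainders bottom to top: EEB8



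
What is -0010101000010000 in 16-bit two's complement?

Original: 0010101000010000
Step 1 - Invert all bits: 1101010111101111
Step 2 - Add 1: 1101010111110000
Verification: 0010101000010000 + 1101010111110000 = 10000000000000000; discarding the end carry (carry out of the top bit) leaves the 16-bit value 0000000000000000, as required for x + (-x)

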